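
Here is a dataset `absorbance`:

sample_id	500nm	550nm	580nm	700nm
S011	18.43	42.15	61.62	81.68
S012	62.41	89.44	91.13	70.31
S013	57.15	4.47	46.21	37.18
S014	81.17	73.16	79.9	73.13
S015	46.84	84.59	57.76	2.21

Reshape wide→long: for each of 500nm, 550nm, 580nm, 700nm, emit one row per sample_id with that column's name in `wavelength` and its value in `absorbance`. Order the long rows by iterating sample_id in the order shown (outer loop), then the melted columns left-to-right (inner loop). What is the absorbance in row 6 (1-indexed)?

20 rows total (5 × 4). Row 6: index ⌊(6-1)/4⌋ = 1 into sample_id → S012; (6-1) mod 4 = 1 into the melted columns → 550nm.
So row 6 is (S012, 550nm, 89.44); absorbance = 89.44.

89.44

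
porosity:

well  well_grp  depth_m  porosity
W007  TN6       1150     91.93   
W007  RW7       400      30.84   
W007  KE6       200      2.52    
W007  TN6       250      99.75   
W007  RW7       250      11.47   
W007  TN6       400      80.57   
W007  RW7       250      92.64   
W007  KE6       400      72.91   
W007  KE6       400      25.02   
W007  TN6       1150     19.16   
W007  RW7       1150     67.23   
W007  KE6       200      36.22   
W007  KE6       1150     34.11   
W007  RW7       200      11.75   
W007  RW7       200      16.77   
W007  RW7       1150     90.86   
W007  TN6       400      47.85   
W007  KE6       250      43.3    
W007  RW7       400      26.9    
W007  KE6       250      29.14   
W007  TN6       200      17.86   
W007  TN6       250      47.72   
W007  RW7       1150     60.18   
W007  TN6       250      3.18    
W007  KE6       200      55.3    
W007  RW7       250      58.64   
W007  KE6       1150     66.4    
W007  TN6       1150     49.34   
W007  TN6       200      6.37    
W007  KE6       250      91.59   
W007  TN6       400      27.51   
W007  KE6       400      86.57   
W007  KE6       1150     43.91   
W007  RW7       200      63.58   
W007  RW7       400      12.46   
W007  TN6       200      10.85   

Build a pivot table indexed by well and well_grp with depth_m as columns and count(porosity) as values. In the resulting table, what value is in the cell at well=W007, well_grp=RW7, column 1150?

Rows with well=W007, well_grp=RW7 and depth_m=1150: porosity values are 67.23, 90.86, 60.18.
3 rows match — count = 3.

3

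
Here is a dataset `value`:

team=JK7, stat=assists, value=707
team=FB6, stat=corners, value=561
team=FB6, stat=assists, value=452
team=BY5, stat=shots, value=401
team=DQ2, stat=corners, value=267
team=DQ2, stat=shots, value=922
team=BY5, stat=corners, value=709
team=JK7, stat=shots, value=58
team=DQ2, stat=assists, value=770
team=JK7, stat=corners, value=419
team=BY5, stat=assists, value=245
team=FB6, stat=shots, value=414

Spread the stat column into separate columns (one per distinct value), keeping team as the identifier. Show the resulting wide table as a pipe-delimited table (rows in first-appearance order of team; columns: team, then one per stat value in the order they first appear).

Columns: team plus the 3 distinct stat values (assists, corners, shots).
For example, row JK7 column assists takes value=707 from the long row (JK7, assists).

| team | assists | corners | shots |
| JK7 | 707 | 419 | 58 |
| FB6 | 452 | 561 | 414 |
| BY5 | 245 | 709 | 401 |
| DQ2 | 770 | 267 | 922 |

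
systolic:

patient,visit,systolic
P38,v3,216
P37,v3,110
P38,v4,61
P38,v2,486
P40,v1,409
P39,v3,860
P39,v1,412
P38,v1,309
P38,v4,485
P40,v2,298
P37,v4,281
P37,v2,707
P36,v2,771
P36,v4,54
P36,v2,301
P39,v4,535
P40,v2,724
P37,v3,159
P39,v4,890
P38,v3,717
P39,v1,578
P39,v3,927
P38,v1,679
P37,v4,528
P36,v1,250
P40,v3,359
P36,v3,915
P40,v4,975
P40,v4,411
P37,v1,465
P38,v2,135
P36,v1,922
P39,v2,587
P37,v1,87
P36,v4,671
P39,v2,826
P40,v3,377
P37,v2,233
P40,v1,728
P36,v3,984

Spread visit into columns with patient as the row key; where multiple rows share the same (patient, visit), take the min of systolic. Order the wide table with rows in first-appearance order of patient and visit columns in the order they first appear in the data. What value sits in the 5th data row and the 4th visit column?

250

With rows in first-appearance order of patient, row 5 is patient=P36. visit columns in first-appearance order: v3, v4, v2, v1; column 4 is v1.
Long rows with patient=P36, visit=v1: min(250, 922) = 250.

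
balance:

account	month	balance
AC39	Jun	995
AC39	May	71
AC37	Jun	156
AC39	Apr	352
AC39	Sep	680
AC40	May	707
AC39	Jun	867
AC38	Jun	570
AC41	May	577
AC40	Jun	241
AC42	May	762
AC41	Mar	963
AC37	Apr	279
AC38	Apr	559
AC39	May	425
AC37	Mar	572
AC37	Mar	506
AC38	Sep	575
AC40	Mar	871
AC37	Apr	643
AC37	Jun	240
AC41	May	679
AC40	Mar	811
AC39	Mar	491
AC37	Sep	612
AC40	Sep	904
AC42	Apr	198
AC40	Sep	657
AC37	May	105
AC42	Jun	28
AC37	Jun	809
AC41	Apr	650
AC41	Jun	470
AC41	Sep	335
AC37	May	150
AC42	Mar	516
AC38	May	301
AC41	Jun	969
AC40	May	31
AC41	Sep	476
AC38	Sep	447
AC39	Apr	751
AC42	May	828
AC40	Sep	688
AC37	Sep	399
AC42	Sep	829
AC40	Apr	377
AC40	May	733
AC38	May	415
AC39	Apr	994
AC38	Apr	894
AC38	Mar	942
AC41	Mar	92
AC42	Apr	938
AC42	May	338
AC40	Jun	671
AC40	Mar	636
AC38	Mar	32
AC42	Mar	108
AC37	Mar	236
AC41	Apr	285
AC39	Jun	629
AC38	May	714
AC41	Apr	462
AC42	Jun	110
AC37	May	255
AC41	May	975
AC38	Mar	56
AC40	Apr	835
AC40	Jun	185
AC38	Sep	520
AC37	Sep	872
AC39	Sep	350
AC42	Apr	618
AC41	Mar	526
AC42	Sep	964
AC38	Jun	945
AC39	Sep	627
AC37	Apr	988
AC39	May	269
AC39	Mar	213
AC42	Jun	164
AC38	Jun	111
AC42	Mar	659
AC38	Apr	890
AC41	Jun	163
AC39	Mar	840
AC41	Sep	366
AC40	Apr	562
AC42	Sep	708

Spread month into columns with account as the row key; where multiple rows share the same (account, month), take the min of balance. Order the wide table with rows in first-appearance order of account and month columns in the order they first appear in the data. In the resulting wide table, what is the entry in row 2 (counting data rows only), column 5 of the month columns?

With rows in first-appearance order of account, row 2 is account=AC37. month columns in first-appearance order: Jun, May, Apr, Sep, Mar; column 5 is Mar.
Long rows with account=AC37, month=Mar: min(572, 506, 236) = 236.

236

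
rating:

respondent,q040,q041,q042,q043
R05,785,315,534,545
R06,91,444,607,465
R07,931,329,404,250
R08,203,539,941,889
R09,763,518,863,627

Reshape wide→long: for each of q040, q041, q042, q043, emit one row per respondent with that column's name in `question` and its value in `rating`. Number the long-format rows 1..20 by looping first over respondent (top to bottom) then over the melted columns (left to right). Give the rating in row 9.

20 rows total (5 × 4). Row 9: index ⌊(9-1)/4⌋ = 2 into respondent → R07; (9-1) mod 4 = 0 into the melted columns → q040.
So row 9 is (R07, q040, 931); rating = 931.

931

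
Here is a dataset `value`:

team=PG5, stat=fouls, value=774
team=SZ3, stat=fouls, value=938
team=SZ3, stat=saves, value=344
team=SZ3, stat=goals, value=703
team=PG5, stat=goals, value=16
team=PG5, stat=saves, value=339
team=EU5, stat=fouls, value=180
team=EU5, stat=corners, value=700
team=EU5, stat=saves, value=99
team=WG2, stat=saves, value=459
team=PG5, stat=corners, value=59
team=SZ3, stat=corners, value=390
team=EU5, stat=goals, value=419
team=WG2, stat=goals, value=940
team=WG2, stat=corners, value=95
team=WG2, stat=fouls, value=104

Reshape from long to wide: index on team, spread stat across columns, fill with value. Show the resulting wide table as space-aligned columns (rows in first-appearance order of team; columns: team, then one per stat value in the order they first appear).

Columns: team plus the 4 distinct stat values (fouls, saves, goals, corners).
For example, row PG5 column fouls takes value=774 from the long row (PG5, fouls).

team  fouls  saves  goals  corners
PG5   774    339    16     59     
SZ3   938    344    703    390    
EU5   180    99     419    700    
WG2   104    459    940    95     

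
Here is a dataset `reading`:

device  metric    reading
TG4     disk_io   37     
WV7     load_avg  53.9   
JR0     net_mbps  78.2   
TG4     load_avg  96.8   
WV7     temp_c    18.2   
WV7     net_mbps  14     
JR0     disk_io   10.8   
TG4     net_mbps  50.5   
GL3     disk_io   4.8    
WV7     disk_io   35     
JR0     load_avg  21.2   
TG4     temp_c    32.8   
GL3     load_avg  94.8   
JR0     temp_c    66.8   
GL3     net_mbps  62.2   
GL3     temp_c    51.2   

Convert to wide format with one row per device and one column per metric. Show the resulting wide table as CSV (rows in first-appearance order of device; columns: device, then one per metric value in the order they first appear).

device,disk_io,load_avg,net_mbps,temp_c
TG4,37,96.8,50.5,32.8
WV7,35,53.9,14,18.2
JR0,10.8,21.2,78.2,66.8
GL3,4.8,94.8,62.2,51.2

Columns: device plus the 4 distinct metric values (disk_io, load_avg, net_mbps, temp_c).
For example, row TG4 column disk_io takes reading=37 from the long row (TG4, disk_io).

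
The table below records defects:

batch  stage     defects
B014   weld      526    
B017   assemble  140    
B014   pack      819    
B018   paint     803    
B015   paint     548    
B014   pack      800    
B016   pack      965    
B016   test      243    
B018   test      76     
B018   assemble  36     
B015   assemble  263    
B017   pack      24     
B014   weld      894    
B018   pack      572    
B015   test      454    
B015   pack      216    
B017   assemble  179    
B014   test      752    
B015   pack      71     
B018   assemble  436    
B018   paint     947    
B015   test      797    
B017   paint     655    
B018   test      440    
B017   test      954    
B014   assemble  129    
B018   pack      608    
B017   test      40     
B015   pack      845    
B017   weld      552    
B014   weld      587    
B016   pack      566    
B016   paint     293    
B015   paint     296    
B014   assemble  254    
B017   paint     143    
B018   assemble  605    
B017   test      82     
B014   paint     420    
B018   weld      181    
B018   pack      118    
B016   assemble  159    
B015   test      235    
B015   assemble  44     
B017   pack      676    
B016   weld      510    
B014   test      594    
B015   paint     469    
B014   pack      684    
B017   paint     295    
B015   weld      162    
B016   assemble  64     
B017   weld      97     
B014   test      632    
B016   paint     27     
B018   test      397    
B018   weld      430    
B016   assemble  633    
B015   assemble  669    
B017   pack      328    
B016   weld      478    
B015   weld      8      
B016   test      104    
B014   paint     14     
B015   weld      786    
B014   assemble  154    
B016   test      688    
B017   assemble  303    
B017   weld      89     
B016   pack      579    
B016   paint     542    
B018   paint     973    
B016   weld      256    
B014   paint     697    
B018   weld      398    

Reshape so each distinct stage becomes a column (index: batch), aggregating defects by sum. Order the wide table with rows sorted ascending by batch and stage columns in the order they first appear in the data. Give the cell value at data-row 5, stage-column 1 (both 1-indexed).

1009

With rows sorted ascending by batch, row 5 is batch=B018. stage columns in first-appearance order: weld, assemble, pack, paint, test; column 1 is weld.
Long rows with batch=B018, stage=weld: 181 + 430 + 398 = 1009.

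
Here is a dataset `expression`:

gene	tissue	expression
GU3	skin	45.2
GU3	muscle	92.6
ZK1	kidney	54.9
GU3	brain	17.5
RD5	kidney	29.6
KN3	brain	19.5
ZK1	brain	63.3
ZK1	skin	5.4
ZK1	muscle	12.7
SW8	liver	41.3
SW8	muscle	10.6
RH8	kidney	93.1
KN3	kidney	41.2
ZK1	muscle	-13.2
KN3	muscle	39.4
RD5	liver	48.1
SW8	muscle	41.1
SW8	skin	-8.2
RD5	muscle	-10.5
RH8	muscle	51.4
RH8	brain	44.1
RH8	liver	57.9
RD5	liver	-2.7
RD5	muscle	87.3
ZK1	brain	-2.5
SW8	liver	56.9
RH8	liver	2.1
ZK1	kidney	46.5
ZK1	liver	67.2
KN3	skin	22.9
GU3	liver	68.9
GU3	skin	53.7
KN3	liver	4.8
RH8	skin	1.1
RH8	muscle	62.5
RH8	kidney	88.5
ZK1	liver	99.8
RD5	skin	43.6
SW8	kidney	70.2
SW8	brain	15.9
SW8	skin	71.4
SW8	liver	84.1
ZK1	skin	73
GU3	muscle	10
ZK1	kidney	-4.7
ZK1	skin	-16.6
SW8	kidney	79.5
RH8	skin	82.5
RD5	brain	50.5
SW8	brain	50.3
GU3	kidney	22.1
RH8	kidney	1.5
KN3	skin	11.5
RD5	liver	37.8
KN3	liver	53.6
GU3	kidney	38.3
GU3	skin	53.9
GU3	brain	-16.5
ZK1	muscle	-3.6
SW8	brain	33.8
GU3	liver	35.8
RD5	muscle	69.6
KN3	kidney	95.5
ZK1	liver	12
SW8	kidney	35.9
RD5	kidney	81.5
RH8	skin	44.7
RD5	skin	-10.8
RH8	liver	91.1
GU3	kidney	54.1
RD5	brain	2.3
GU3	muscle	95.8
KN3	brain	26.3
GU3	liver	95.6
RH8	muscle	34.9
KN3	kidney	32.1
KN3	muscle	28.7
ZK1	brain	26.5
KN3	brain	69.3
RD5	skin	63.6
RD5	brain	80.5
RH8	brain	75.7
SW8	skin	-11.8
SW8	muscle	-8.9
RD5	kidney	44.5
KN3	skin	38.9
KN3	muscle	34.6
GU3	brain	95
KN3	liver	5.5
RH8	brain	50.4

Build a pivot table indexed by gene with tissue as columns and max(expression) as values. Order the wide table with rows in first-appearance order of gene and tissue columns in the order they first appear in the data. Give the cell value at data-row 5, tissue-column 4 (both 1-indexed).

With rows in first-appearance order of gene, row 5 is gene=SW8. tissue columns in first-appearance order: skin, muscle, kidney, brain, liver; column 4 is brain.
Long rows with gene=SW8, tissue=brain: max(15.9, 50.3, 33.8) = 50.3.

50.3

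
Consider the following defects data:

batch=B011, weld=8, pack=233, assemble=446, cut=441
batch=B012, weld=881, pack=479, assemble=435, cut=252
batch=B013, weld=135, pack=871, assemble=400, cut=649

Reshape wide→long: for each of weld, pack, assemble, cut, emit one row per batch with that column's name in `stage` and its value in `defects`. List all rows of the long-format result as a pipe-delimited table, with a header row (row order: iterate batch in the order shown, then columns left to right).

Each (batch, column) pair becomes one row: 3 × 4 = 12 rows.
For example, (B011, weld) → defects=8.

| batch | stage | defects |
| B011 | weld | 8 |
| B011 | pack | 233 |
| B011 | assemble | 446 |
| B011 | cut | 441 |
| B012 | weld | 881 |
| B012 | pack | 479 |
| B012 | assemble | 435 |
| B012 | cut | 252 |
| B013 | weld | 135 |
| B013 | pack | 871 |
| B013 | assemble | 400 |
| B013 | cut | 649 |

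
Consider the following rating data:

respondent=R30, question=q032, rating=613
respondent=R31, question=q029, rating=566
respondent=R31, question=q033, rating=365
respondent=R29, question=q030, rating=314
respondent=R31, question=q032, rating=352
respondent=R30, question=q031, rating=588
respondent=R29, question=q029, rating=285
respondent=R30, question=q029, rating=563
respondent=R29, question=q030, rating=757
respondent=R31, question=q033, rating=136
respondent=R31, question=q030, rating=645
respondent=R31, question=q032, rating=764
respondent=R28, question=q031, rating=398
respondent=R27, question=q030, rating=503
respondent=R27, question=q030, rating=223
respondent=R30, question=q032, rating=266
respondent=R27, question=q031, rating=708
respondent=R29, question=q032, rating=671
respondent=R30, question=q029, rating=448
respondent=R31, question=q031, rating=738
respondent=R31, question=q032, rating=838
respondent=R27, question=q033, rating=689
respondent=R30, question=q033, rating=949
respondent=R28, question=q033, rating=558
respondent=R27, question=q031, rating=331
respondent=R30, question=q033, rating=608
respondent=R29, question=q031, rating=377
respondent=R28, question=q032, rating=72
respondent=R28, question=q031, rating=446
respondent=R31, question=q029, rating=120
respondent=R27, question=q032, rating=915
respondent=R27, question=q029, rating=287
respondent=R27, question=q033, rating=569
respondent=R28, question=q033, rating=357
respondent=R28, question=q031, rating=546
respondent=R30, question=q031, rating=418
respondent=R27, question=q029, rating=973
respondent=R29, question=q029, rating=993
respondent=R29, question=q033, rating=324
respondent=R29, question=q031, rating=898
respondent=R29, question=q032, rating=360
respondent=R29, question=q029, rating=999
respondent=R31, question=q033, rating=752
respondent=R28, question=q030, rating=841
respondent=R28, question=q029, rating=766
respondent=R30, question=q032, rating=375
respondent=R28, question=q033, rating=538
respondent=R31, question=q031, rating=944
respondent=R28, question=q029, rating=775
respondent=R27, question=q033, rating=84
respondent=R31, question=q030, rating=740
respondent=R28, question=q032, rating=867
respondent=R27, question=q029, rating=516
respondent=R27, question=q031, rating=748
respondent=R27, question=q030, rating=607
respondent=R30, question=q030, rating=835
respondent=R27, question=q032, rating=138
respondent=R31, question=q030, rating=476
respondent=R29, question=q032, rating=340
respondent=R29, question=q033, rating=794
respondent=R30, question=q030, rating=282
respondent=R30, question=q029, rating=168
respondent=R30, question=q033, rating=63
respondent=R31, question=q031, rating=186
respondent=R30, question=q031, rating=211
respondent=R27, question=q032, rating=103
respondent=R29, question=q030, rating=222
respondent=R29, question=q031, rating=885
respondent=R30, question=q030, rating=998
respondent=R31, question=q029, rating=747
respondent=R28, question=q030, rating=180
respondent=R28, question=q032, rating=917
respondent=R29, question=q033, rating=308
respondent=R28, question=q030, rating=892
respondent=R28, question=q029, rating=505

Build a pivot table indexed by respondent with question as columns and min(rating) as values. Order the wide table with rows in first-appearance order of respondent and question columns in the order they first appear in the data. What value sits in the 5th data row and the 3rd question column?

With rows in first-appearance order of respondent, row 5 is respondent=R27. question columns in first-appearance order: q032, q029, q033, q030, q031; column 3 is q033.
Long rows with respondent=R27, question=q033: min(689, 569, 84) = 84.

84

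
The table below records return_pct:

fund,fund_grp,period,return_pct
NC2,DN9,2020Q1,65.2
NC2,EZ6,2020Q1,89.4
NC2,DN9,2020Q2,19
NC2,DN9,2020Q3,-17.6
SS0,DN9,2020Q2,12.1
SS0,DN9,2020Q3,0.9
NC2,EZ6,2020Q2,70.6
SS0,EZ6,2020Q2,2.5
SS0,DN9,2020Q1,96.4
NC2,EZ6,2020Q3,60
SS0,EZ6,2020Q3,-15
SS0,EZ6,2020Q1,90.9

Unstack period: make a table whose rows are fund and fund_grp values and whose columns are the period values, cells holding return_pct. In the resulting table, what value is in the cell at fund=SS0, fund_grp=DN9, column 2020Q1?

Wide layout: rows indexed by fund and fund_grp, columns are the 3 distinct period values (2020Q1, 2020Q2, 2020Q3).
Cell (fund=SS0, fund_grp=DN9, period=2020Q1) draws from the long row where fund=SS0, fund_grp=DN9 and period=2020Q1, which has return_pct=96.4.

96.4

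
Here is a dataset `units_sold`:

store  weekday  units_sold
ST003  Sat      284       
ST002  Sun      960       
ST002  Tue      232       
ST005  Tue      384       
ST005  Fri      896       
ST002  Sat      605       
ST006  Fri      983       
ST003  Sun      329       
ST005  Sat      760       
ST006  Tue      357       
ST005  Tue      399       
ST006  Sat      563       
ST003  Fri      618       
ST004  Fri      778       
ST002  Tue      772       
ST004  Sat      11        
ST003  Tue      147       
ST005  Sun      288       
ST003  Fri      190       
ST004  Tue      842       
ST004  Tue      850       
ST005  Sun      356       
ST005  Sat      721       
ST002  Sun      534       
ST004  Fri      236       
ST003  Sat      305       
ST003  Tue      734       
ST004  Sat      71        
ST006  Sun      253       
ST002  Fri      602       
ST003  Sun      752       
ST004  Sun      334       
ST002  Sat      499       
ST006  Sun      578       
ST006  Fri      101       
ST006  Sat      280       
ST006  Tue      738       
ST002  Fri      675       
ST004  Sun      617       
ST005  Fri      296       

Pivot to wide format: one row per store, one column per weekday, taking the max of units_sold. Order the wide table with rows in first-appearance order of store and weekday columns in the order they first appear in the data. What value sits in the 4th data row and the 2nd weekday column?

578

With rows in first-appearance order of store, row 4 is store=ST006. weekday columns in first-appearance order: Sat, Sun, Tue, Fri; column 2 is Sun.
Long rows with store=ST006, weekday=Sun: max(253, 578) = 578.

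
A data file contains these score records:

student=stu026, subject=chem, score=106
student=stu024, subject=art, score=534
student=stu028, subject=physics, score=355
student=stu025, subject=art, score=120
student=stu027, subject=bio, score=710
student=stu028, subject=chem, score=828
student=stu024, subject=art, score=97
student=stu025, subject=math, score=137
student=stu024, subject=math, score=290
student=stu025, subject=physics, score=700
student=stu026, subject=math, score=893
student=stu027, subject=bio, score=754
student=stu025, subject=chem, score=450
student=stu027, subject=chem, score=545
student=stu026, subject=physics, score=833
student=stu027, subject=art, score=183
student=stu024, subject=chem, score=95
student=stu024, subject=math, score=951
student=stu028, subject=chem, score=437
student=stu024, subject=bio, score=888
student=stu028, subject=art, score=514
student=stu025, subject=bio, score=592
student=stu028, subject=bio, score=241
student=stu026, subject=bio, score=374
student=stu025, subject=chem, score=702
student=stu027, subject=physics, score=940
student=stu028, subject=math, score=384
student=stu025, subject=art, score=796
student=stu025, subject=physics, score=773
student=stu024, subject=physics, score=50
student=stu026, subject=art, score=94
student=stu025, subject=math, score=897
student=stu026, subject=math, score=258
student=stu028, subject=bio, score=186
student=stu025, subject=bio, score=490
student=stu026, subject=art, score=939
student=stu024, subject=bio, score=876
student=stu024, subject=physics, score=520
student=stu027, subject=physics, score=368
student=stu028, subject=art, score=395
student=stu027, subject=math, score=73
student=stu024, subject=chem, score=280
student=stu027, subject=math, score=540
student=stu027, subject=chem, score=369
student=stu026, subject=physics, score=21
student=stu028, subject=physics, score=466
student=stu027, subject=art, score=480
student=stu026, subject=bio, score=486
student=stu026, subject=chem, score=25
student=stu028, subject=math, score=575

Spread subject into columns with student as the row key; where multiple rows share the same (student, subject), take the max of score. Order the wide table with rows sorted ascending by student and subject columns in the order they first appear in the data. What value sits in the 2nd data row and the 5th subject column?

With rows sorted ascending by student, row 2 is student=stu025. subject columns in first-appearance order: chem, art, physics, bio, math; column 5 is math.
Long rows with student=stu025, subject=math: max(137, 897) = 897.

897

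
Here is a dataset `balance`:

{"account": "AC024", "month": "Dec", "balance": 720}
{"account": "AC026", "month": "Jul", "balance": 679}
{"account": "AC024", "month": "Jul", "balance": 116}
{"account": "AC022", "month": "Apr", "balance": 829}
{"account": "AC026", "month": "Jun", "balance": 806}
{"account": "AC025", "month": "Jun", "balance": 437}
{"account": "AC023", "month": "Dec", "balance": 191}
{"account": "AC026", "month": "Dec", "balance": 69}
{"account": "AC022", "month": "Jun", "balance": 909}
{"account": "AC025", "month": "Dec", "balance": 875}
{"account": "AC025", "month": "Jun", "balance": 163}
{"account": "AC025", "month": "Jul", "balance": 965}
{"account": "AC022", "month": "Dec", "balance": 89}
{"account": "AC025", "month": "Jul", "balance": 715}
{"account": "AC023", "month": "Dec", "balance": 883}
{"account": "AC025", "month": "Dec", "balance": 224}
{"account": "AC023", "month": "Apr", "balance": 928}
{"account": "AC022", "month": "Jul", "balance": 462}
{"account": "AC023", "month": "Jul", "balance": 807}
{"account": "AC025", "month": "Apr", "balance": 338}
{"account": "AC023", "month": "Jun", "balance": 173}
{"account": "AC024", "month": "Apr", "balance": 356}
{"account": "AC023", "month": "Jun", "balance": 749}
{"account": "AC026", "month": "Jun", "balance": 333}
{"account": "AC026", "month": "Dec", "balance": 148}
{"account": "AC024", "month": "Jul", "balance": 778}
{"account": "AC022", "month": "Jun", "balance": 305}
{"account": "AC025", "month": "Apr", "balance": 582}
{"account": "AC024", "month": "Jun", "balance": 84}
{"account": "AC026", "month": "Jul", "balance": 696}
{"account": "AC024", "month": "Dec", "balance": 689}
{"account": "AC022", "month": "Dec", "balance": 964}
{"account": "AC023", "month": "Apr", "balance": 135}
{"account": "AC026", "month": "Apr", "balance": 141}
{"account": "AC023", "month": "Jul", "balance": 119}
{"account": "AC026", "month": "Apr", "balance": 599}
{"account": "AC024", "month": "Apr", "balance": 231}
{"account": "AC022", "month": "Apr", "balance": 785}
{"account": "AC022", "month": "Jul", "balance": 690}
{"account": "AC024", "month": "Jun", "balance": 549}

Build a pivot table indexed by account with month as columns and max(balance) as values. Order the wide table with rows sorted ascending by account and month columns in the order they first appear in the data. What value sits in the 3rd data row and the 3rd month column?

356

With rows sorted ascending by account, row 3 is account=AC024. month columns in first-appearance order: Dec, Jul, Apr, Jun; column 3 is Apr.
Long rows with account=AC024, month=Apr: max(356, 231) = 356.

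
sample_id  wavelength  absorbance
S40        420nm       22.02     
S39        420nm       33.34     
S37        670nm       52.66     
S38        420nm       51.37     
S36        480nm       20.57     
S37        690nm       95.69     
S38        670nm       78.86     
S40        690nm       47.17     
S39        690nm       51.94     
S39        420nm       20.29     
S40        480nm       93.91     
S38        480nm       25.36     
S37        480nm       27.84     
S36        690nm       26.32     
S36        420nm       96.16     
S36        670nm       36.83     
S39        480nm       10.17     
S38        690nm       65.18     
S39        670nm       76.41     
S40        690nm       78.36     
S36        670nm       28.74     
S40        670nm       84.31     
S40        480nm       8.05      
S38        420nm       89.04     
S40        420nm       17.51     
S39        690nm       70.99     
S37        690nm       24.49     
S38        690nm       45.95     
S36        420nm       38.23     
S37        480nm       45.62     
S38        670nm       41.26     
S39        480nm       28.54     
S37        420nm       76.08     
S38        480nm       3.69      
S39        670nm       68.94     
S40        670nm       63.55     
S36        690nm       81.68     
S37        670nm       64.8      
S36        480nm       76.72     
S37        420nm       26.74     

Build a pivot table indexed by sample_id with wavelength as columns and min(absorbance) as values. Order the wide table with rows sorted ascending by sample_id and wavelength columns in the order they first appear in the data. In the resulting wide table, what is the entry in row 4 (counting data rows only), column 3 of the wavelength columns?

With rows sorted ascending by sample_id, row 4 is sample_id=S39. wavelength columns in first-appearance order: 420nm, 670nm, 480nm, 690nm; column 3 is 480nm.
Long rows with sample_id=S39, wavelength=480nm: min(10.17, 28.54) = 10.17.

10.17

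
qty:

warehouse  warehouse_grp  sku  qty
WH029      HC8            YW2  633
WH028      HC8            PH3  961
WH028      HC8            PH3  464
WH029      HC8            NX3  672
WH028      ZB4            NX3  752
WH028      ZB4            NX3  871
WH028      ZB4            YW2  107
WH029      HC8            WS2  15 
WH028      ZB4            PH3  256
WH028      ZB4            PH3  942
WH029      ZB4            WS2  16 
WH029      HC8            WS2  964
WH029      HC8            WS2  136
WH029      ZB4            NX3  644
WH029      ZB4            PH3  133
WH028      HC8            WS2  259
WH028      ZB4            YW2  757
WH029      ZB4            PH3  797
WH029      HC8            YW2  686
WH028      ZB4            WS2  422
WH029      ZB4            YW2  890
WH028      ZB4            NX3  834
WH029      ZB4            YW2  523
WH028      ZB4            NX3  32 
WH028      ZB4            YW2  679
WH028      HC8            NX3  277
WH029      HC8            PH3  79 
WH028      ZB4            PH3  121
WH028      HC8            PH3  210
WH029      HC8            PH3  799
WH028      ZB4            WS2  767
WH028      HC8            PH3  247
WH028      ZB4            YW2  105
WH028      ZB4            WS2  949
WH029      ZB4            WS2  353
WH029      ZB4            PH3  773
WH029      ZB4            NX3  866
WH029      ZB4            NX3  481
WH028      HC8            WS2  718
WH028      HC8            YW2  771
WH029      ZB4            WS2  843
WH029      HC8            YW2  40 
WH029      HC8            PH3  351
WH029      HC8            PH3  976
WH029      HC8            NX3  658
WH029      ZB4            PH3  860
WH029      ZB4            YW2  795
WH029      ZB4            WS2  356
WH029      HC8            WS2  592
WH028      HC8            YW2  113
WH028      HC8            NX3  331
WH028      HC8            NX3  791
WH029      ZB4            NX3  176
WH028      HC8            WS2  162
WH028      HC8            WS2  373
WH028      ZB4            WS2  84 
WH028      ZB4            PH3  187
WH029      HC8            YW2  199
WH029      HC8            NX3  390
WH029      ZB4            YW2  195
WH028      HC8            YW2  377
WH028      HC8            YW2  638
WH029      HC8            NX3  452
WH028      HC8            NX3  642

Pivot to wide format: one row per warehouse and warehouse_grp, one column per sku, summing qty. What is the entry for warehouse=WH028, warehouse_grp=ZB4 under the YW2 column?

Rows with warehouse=WH028, warehouse_grp=ZB4 and sku=YW2: qty values are 107, 757, 679, 105.
107 + 757 + 679 + 105 = 1648.

1648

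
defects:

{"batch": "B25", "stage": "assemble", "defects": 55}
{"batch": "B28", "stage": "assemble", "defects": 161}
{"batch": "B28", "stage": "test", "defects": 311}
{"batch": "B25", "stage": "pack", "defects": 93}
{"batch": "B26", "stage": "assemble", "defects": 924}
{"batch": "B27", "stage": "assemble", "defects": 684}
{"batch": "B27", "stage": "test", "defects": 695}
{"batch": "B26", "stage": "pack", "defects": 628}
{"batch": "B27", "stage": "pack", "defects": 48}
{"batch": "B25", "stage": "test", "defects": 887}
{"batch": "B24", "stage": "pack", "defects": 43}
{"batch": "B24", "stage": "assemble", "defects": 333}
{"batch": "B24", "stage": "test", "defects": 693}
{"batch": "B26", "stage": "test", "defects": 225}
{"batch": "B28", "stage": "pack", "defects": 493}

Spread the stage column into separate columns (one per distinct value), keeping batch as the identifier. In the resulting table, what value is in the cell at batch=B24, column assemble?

Wide layout: rows indexed by batch, columns are the 3 distinct stage values (assemble, test, pack).
Cell (batch=B24, stage=assemble) draws from the long row where batch=B24 and stage=assemble, which has defects=333.

333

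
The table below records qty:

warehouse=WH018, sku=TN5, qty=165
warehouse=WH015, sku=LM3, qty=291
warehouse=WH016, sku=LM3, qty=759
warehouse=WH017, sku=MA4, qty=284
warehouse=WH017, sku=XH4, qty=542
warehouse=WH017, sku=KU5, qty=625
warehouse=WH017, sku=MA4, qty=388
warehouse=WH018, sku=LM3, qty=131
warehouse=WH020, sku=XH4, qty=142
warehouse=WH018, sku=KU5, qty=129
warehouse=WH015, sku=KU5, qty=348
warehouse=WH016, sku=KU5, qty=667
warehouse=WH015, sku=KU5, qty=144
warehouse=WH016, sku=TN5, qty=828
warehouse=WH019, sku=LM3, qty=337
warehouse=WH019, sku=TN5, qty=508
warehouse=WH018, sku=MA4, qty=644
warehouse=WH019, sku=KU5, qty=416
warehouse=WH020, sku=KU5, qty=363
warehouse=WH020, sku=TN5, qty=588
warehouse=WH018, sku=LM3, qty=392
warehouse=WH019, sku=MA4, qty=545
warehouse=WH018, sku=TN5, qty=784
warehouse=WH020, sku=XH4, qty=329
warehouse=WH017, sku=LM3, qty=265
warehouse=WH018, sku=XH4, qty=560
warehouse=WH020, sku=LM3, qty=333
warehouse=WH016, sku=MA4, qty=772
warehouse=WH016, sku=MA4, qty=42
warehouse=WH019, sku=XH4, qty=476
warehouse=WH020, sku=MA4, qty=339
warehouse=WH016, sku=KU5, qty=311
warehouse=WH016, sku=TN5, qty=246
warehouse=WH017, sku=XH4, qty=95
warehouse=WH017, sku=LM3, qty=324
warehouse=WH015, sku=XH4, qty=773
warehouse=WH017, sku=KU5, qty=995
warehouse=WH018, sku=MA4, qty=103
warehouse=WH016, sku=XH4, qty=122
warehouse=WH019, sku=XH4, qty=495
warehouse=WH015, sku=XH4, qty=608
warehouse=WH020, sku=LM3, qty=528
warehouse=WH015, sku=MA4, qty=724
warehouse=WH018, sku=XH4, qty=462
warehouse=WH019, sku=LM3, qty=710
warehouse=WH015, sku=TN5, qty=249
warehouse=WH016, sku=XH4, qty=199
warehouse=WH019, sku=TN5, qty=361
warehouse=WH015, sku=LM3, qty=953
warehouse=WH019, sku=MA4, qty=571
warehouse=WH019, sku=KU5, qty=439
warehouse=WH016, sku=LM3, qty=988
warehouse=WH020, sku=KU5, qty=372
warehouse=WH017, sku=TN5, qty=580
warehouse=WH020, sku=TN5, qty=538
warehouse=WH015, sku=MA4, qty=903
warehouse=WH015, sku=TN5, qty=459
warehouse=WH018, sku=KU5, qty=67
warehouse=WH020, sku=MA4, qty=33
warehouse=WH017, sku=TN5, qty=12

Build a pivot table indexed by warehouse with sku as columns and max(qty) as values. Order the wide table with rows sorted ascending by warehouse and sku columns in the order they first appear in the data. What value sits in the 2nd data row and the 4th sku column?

With rows sorted ascending by warehouse, row 2 is warehouse=WH016. sku columns in first-appearance order: TN5, LM3, MA4, XH4, KU5; column 4 is XH4.
Long rows with warehouse=WH016, sku=XH4: max(122, 199) = 199.

199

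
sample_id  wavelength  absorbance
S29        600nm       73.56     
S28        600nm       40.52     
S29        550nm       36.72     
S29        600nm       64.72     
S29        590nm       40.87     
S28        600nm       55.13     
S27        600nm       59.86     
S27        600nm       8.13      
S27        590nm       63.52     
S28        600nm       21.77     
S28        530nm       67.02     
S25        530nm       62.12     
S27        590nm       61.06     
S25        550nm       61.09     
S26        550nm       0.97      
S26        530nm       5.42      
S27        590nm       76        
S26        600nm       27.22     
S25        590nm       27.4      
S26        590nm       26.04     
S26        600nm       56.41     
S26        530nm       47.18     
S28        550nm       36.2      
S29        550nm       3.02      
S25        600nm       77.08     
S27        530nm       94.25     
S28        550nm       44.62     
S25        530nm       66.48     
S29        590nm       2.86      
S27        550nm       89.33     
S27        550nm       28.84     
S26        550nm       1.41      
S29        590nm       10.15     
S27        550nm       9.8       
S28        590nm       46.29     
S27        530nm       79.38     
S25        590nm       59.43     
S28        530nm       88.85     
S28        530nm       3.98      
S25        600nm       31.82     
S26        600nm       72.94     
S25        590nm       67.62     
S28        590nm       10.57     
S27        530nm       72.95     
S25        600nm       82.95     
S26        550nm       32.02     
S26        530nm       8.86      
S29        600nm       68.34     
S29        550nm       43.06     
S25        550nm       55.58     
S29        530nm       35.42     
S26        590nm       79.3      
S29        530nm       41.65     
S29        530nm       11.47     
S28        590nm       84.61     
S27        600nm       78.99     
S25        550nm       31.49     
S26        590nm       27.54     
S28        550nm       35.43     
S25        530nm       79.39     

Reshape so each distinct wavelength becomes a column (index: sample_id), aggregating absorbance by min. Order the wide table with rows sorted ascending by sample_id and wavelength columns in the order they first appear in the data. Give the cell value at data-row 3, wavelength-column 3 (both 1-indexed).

61.06

With rows sorted ascending by sample_id, row 3 is sample_id=S27. wavelength columns in first-appearance order: 600nm, 550nm, 590nm, 530nm; column 3 is 590nm.
Long rows with sample_id=S27, wavelength=590nm: min(63.52, 61.06, 76) = 61.06.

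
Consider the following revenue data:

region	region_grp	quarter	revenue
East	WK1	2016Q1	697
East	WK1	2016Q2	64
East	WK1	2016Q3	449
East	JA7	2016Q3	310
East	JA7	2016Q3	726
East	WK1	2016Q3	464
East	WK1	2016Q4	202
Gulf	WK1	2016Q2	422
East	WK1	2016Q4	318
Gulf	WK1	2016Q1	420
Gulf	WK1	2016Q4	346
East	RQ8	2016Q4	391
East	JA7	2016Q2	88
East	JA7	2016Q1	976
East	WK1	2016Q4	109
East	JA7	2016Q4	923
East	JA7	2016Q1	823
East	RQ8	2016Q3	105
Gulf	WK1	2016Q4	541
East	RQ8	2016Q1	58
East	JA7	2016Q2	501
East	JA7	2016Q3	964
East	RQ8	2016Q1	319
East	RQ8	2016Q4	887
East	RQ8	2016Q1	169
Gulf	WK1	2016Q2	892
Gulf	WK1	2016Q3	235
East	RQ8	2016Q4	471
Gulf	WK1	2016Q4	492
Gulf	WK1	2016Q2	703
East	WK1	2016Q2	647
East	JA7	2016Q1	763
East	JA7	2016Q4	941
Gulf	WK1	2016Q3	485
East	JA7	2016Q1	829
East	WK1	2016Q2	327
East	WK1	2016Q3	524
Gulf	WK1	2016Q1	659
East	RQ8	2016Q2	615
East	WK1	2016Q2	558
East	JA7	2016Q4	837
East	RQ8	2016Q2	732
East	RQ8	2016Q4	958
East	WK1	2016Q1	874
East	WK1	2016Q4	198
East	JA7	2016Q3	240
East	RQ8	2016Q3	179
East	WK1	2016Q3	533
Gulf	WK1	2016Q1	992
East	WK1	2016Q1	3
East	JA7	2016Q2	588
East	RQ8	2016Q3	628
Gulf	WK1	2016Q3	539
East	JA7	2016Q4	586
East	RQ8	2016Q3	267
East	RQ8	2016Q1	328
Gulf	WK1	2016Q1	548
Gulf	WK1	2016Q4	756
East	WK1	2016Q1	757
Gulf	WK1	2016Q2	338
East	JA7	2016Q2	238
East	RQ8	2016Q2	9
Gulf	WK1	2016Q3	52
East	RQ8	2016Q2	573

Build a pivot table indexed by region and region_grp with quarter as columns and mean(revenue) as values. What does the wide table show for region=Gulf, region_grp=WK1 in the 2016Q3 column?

Rows with region=Gulf, region_grp=WK1 and quarter=2016Q3: revenue values are 235, 485, 539, 52.
(235 + 485 + 539 + 52) / 4 = 327.75.

327.75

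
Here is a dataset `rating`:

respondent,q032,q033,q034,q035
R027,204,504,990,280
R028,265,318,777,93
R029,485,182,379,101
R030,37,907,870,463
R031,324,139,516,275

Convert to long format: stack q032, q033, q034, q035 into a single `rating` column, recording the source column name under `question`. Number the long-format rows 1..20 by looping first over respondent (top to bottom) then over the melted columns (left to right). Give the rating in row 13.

37

20 rows total (5 × 4). Row 13: index ⌊(13-1)/4⌋ = 3 into respondent → R030; (13-1) mod 4 = 0 into the melted columns → q032.
So row 13 is (R030, q032, 37); rating = 37.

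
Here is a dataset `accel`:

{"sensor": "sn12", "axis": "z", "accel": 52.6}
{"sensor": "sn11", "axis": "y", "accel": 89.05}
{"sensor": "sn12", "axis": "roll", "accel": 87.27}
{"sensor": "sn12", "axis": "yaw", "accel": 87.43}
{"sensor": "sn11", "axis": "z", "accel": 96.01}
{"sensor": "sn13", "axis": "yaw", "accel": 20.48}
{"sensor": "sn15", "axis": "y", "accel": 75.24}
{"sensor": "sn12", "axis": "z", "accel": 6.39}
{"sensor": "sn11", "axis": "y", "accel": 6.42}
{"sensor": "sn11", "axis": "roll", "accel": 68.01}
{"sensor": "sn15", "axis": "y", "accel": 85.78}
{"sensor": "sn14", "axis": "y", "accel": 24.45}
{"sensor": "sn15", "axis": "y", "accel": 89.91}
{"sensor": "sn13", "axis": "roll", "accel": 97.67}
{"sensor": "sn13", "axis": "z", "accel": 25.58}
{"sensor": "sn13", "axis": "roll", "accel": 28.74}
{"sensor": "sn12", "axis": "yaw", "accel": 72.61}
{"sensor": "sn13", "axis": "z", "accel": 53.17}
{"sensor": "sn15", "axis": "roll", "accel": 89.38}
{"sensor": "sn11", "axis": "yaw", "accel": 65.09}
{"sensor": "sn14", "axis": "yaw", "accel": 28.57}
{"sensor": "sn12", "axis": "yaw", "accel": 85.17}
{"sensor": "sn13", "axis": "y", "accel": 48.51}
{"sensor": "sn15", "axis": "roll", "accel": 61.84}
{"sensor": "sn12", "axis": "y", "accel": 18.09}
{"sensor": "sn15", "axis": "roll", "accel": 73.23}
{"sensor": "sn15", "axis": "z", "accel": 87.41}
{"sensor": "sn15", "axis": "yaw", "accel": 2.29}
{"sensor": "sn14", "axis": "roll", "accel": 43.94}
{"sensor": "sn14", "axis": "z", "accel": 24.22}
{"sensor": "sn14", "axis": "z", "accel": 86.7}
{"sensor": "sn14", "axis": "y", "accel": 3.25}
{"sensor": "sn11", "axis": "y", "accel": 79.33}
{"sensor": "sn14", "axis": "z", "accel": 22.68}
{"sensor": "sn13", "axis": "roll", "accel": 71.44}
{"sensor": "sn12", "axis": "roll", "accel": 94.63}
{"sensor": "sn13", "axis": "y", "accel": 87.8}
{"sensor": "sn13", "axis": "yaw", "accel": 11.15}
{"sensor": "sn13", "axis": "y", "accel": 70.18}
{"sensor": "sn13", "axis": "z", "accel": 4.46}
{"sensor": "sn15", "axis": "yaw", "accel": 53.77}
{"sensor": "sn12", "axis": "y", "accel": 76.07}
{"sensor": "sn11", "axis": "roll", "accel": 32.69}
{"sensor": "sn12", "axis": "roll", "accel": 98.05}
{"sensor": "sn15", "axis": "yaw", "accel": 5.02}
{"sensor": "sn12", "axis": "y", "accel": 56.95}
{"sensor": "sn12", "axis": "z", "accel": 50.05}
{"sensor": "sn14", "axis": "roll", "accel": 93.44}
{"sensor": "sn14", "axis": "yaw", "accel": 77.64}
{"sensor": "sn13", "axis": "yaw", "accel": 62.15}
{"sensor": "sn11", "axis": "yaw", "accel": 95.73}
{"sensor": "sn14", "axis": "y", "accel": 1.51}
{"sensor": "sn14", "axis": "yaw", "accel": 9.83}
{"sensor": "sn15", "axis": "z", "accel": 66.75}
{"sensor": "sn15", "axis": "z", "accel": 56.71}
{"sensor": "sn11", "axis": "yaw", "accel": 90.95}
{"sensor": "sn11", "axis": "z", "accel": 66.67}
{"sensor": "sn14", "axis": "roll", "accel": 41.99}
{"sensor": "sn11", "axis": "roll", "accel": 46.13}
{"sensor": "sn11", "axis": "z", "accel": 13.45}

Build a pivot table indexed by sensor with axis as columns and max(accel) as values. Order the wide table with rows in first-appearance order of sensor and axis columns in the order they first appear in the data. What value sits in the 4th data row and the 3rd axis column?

With rows in first-appearance order of sensor, row 4 is sensor=sn15. axis columns in first-appearance order: z, y, roll, yaw; column 3 is roll.
Long rows with sensor=sn15, axis=roll: max(89.38, 61.84, 73.23) = 89.38.

89.38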